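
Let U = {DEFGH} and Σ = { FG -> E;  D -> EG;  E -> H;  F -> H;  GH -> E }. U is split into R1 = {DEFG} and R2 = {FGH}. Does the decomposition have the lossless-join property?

Common attributes: R1 ∩ R2 = {FG}.
Closure of {FG}: FG → E applies, adding E; E → H applies, adding H. So (FG)⁺ = {EFGH}.
This closure contains every attribute of R2, so R1 ∩ R2 → R2. The join is lossless.

Yes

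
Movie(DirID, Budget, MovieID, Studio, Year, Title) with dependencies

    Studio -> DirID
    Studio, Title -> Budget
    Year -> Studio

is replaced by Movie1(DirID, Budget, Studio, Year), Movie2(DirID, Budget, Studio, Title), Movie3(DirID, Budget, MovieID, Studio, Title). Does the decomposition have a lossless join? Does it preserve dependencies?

Lossless test (chase): applying each FD to every pair of rows produces no changes in the tableau, so no row becomes fully distinguished — the join is lossy.
Dependency preservation: every FD's attributes lie within a single fragment, so each can be enforced locally — preserved.

lossy but dependency-preserving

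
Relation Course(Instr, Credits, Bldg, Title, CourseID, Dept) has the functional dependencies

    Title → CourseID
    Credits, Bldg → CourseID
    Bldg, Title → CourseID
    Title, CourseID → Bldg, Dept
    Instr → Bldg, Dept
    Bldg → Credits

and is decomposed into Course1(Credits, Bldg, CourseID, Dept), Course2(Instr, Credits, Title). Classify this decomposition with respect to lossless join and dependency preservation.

Lossless test: (Credits)⁺ = {Credits}, which is a superkey of neither fragment — lossy.
Dependency preservation: the restricted closure of {Title} across the fragments never reaches {CourseID}, so Title → CourseID cannot be enforced without a join — not preserved.

lossy and not dependency-preserving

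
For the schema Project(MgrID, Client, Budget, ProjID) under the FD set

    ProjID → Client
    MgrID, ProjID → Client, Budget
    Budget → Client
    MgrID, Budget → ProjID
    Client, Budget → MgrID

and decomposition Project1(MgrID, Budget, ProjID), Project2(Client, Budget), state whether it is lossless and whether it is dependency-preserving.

lossless but not dependency-preserving

Lossless test: (Budget)⁺ = {MgrID, Client, Budget, ProjID}, which contains all of one fragment — lossless.
Dependency preservation: the restricted closure of {ProjID} across the fragments never reaches {Client}, so ProjID → Client cannot be enforced without a join — not preserved.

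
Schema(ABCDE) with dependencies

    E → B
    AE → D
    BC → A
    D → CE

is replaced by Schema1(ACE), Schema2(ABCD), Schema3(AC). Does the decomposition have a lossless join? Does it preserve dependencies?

lossy and not dependency-preserving

Lossless test (chase): applying each FD to every pair of rows produces no changes in the tableau, so no row becomes fully distinguished — the join is lossy.
Dependency preservation: the restricted closure of {E} across the fragments never reaches {B}, so E → B cannot be enforced without a join — not preserved.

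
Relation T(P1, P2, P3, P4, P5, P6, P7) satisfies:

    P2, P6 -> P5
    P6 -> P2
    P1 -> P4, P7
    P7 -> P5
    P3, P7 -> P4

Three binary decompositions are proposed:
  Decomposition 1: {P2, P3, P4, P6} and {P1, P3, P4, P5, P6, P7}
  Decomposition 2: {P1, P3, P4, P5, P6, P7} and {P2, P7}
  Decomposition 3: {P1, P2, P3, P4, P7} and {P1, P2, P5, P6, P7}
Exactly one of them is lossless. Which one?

Decomposition 1: common = {P3, P4, P6}, closure = {P2, P3, P4, P5, P6} → lossless.
Decomposition 2: common = {P7}, closure = {P5, P7} → lossy.
Decomposition 3: common = {P1, P2, P7}, closure = {P1, P2, P4, P5, P7} → lossy.

Decomposition 1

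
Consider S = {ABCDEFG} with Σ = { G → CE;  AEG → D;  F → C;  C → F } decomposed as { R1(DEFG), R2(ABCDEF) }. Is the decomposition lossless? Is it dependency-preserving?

lossy and not dependency-preserving

Lossless test: (DEF)⁺ = {CDEF}, which is a superkey of neither fragment — lossy.
Dependency preservation: the restricted closure of {AEG} across the fragments never reaches {D}, so AEG → D cannot be enforced without a join — not preserved.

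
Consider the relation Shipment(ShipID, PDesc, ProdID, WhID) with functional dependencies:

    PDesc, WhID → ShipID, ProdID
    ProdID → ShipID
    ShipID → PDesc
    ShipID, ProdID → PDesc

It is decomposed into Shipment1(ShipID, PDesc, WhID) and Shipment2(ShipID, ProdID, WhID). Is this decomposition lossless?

Yes

Common attributes: Shipment1 ∩ Shipment2 = {ShipID, WhID}.
Closure of {ShipID, WhID}: ShipID → PDesc applies, adding PDesc; PDesc, WhID → ShipID, ProdID applies, adding ProdID. So (ShipID, WhID)⁺ = {ShipID, PDesc, ProdID, WhID}.
This closure contains every attribute of Shipment1, so Shipment1 ∩ Shipment2 → Shipment1. The join is lossless.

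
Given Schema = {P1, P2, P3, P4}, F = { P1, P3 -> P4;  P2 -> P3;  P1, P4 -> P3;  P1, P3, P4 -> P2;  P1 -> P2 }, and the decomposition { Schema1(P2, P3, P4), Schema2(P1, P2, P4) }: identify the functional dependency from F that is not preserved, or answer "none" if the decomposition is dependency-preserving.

P1, P3 → P4: restricted closure across fragments reaches P4.
P2 → P3 lies within Schema1.
P1, P4 → P3: restricted closure across fragments reaches P3.
P1, P3, P4 → P2: restricted closure across fragments reaches P2.
P1 → P2 lies within Schema2.
Every dependency is enforceable on the fragments, so the decomposition is dependency-preserving.

none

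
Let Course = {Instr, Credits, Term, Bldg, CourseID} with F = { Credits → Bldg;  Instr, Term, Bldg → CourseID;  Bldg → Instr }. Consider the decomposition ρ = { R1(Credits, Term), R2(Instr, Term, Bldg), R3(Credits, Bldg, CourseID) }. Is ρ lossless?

Chase test. Columns are Instr, Credits, Term, Bldg, CourseID; row i has aⱼ where attribute j ∈ Ri, else bᵢⱼ.
Initial tableau (one row per fragment):
  row 1: b11 a2 a3 b14 b15
  row 2: a1 b22 a3 a4 b25
  row 3: b31 a2 b33 a4 a5
Rows 1 and 3 agree on Credits; apply Credits→Bldg and equate their Bldg entries.
Rows 1 and 2 agree on Bldg; apply Bldg→Instr and equate their Instr entries.
Rows 1 and 3 agree on Bldg; apply Bldg→Instr and equate their Instr entries.
Rows 1 and 2 agree on Instr, Term, Bldg; apply Instr, Term, Bldg→CourseID and equate their CourseID entries.
No row becomes fully distinguished — the join is lossy.

No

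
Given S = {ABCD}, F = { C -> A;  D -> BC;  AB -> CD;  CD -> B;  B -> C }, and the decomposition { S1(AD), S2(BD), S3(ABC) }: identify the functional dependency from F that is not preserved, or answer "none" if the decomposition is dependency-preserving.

none

C → A lies within S3.
D → BC: restricted closure across fragments reaches BC.
AB → CD: restricted closure across fragments reaches CD.
CD → B: restricted closure across fragments reaches B.
B → C lies within S3.
Every dependency is enforceable on the fragments, so the decomposition is dependency-preserving.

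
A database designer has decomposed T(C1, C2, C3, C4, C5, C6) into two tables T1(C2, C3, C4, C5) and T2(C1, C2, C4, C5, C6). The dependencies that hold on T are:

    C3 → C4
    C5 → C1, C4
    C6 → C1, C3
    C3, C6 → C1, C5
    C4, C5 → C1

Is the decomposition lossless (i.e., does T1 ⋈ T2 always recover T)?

No

Common attributes: T1 ∩ T2 = {C2, C4, C5}.
Closure of {C2, C4, C5}: C5 → C1, C4 applies, adding C1. So (C2, C4, C5)⁺ = {C1, C2, C4, C5}.
The closure contains neither all of T1 = {C2, C3, C4, C5} nor all of T2 = {C1, C2, C4, C5, C6}, so the common attributes are not a superkey of either fragment. The join is lossy.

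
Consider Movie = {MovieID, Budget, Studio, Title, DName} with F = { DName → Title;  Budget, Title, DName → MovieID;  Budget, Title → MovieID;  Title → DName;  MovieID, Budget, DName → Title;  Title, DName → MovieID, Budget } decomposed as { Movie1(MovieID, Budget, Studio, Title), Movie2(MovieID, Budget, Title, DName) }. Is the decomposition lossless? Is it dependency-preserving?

lossless and dependency-preserving

Lossless test: (MovieID, Budget, Title)⁺ = {MovieID, Budget, Title, DName}, which contains all of one fragment — lossless.
Dependency preservation: every FD's attributes lie within a single fragment, so each can be enforced locally — preserved.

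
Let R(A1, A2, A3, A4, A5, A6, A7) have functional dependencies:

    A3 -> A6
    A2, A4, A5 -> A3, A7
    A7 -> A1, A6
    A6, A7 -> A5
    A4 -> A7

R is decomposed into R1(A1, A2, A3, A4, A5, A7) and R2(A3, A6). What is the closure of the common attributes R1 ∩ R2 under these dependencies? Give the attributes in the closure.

R1 ∩ R2 = {A3}.
A3 → A6 applies, adding A6
Closure: {A3, A6}.

A3, A6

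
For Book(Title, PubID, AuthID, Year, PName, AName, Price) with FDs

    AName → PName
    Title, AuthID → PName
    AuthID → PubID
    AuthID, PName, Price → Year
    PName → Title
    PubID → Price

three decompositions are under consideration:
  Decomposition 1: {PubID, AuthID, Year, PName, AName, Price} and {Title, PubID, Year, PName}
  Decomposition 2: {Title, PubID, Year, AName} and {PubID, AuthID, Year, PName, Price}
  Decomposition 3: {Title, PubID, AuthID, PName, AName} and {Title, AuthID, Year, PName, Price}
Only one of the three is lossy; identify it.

Decomposition 1: common = {PubID, Year, PName}, closure = {Title, PubID, Year, PName, Price} → lossless.
Decomposition 2: common = {PubID, Year}, closure = {PubID, Year, Price} → lossy.
Decomposition 3: common = {Title, AuthID, PName}, closure = {Title, PubID, AuthID, Year, PName, Price} → lossless.

Decomposition 2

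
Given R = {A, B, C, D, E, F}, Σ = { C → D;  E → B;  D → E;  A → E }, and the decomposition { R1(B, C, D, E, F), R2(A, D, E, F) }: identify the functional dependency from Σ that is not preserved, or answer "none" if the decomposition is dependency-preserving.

C → D lies within R1.
E → B lies within R1.
D → E lies within R1.
A → E lies within R2.
Every dependency is enforceable on the fragments, so the decomposition is dependency-preserving.

none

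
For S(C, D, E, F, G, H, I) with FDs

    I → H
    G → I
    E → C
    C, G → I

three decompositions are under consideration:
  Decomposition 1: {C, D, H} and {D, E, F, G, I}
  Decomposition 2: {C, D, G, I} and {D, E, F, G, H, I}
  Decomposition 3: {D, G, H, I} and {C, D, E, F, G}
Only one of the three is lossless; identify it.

Decomposition 3

Decomposition 1: common = {D}, closure = {D} → lossy.
Decomposition 2: common = {D, G, I}, closure = {D, G, H, I} → lossy.
Decomposition 3: common = {D, G}, closure = {D, G, H, I} → lossless.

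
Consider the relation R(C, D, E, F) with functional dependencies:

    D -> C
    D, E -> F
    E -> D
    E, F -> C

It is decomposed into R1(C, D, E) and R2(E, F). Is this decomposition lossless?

Common attributes: R1 ∩ R2 = {E}.
Closure of {E}: E → D applies, adding D; D → C applies, adding C; D, E → F applies, adding F. So (E)⁺ = {C, D, E, F}.
This closure contains every attribute of R1, so R1 ∩ R2 → R1. The join is lossless.

Yes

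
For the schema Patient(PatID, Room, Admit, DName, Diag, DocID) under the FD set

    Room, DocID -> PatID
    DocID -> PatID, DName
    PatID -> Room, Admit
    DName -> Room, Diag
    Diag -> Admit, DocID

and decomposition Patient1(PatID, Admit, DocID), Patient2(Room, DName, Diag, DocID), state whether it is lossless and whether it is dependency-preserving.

Lossless test: (DocID)⁺ = {PatID, Room, Admit, DName, Diag, DocID}, which contains all of one fragment — lossless.
Dependency preservation: the restricted closure of {PatID} across the fragments never reaches {Room, Admit}, so PatID → Room, Admit cannot be enforced without a join — not preserved.

lossless but not dependency-preserving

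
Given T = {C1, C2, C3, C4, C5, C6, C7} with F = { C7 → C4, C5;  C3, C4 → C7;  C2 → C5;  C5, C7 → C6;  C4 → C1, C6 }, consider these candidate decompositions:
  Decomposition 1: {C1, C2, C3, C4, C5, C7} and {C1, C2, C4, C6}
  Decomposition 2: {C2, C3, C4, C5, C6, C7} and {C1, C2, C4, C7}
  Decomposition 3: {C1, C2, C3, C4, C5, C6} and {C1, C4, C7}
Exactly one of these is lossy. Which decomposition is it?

Decomposition 1: common = {C1, C2, C4}, closure = {C1, C2, C4, C5, C6} → lossless.
Decomposition 2: common = {C2, C4, C7}, closure = {C1, C2, C4, C5, C6, C7} → lossless.
Decomposition 3: common = {C1, C4}, closure = {C1, C4, C6} → lossy.

Decomposition 3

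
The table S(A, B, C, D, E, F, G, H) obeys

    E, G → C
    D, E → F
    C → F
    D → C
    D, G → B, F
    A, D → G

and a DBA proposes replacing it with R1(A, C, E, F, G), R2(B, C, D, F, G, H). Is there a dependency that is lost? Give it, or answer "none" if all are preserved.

A, D → G

Check A, D → G: no single fragment contains all of {A, D, G}, and the restricted closure of {A, D} across the fragments never reaches {G}.
E, G → C is preserved.
D, E → F is preserved.
C → F is preserved.
D → C is preserved.
D, G → B, F is preserved.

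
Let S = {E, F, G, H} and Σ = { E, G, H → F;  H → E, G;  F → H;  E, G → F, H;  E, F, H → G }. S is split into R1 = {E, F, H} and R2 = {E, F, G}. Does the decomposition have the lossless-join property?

Yes

Common attributes: R1 ∩ R2 = {E, F}.
Closure of {E, F}: F → H applies, adding H; E, F, H → G applies, adding G. So (E, F)⁺ = {E, F, G, H}.
This closure contains every attribute of R1, so R1 ∩ R2 → R1. The join is lossless.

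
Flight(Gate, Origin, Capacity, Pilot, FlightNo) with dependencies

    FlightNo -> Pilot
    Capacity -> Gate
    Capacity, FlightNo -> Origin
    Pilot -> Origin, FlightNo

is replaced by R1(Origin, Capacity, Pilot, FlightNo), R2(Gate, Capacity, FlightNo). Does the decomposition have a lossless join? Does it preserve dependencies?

lossless and dependency-preserving

Lossless test: (Capacity, FlightNo)⁺ = {Gate, Origin, Capacity, Pilot, FlightNo}, which contains all of one fragment — lossless.
Dependency preservation: every FD's attributes lie within a single fragment, so each can be enforced locally — preserved.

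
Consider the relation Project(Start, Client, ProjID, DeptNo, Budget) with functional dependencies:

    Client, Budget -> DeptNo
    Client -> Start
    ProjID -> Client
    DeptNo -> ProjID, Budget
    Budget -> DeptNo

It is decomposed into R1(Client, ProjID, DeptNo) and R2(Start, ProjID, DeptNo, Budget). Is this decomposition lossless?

Yes

Common attributes: R1 ∩ R2 = {ProjID, DeptNo}.
Closure of {ProjID, DeptNo}: ProjID → Client applies, adding Client; DeptNo → ProjID, Budget applies, adding Budget; Client → Start applies, adding Start. So (ProjID, DeptNo)⁺ = {Start, Client, ProjID, DeptNo, Budget}.
This closure contains every attribute of R1, so R1 ∩ R2 → R1. The join is lossless.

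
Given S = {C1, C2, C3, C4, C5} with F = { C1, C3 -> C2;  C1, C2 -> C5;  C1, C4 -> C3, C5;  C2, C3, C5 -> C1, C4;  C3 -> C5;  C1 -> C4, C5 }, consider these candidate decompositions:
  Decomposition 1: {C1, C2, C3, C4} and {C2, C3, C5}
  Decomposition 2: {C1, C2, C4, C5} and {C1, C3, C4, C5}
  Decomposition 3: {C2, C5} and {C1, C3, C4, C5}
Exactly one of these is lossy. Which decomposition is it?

Decomposition 3

Decomposition 1: common = {C2, C3}, closure = {C1, C2, C3, C4, C5} → lossless.
Decomposition 2: common = {C1, C4, C5}, closure = {C1, C2, C3, C4, C5} → lossless.
Decomposition 3: common = {C5}, closure = {C5} → lossy.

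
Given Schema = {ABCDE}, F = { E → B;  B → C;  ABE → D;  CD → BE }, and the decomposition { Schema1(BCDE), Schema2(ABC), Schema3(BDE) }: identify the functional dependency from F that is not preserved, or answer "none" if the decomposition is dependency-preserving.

ABE → D

Check ABE → D: no single fragment contains all of {ABDE}, and the restricted closure of {ABE} across the fragments never reaches {D}.
E → B is preserved.
B → C is preserved.
CD → BE is preserved.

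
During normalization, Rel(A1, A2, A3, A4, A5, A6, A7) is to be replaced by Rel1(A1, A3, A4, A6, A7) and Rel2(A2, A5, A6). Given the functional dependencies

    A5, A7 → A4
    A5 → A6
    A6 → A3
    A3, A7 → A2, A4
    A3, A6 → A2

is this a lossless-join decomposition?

Common attributes: Rel1 ∩ Rel2 = {A6}.
Closure of {A6}: A6 → A3 applies, adding A3; A3, A6 → A2 applies, adding A2. So (A6)⁺ = {A2, A3, A6}.
The closure contains neither all of Rel1 = {A1, A3, A4, A6, A7} nor all of Rel2 = {A2, A5, A6}, so the common attributes are not a superkey of either fragment. The join is lossy.

No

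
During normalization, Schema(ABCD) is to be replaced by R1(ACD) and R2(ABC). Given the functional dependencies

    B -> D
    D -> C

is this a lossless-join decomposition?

No

Common attributes: R1 ∩ R2 = {AC}.
No dependency enlarges {AC}, so (AC)⁺ = {AC}.
The closure contains neither all of R1 = {ACD} nor all of R2 = {ABC}, so the common attributes are not a superkey of either fragment. The join is lossy.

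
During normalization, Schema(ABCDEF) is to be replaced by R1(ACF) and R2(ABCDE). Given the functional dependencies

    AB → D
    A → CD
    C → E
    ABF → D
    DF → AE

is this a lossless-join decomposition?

Common attributes: R1 ∩ R2 = {AC}.
Closure of {AC}: A → CD applies, adding D; C → E applies, adding E. So (AC)⁺ = {ACDE}.
The closure contains neither all of R1 = {ACF} nor all of R2 = {ABCDE}, so the common attributes are not a superkey of either fragment. The join is lossy.

No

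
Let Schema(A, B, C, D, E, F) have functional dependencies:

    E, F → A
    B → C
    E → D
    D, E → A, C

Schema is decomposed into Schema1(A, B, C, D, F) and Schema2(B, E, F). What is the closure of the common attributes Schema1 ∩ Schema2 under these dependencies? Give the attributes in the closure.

B, C, F

Schema1 ∩ Schema2 = {B, F}.
B → C applies, adding C
Closure: {B, C, F}.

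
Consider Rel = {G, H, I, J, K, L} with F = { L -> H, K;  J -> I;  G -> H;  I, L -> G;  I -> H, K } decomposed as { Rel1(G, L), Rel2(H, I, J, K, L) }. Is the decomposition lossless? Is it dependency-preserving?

lossy and not dependency-preserving

Lossless test: (L)⁺ = {H, K, L}, which is a superkey of neither fragment — lossy.
Dependency preservation: the restricted closure of {G} across the fragments never reaches {H}, so G → H cannot be enforced without a join — not preserved.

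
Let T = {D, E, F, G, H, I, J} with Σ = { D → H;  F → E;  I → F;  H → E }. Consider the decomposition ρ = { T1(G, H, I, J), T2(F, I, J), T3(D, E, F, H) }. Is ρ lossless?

Chase test. Columns are D, E, F, G, H, I, J; row i has aⱼ where attribute j ∈ Ti, else bᵢⱼ.
Initial tableau (one row per fragment):
  row 1: b11 b12 b13 a4 a5 a6 a7
  row 2: b21 b22 a3 b24 b25 a6 a7
  row 3: a1 a2 a3 b34 a5 b36 b37
Rows 2 and 3 agree on F; apply F→E and equate their E entries.
Rows 1 and 2 agree on I; apply I→F and equate their F entries.
Rows 1 and 3 agree on H; apply H→E and equate their E entries.
No row becomes fully distinguished — the join is lossy.

No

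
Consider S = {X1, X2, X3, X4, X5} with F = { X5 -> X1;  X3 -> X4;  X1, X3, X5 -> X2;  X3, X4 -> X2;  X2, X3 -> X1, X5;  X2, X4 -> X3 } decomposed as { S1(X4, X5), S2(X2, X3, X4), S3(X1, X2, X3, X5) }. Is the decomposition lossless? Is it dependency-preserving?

Lossless test (chase): Rows 1 and 3 agree on X5; apply X5→X1 and equate their X1 entries. Rows 2 and 3 agree on X3; apply X3→X4 and equate their X4 entries. Rows 2 and 3 agree on X2, X3; apply X2, X3→X1, X5 and equate their X1, X5 entries. Row 2 is now all distinguished symbols — the join is lossless.
Dependency preservation: every FD's attributes lie within a single fragment, so each can be enforced locally — preserved.

lossless and dependency-preserving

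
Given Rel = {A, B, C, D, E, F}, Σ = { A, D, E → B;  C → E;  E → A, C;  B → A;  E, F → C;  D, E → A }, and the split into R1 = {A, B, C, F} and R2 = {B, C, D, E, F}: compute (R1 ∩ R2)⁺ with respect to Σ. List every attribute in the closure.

A, B, C, E, F

R1 ∩ R2 = {B, C, F}.
C → E applies, adding E
E → A, C applies, adding A
Closure: {A, B, C, E, F}.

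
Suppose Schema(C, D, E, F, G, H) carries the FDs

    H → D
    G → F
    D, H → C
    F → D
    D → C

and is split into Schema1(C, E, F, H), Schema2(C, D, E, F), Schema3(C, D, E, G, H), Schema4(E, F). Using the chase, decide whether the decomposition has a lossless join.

Chase test. Columns are C, D, E, F, G, H; row i has aⱼ where attribute j ∈ Schemai, else bᵢⱼ.
Initial tableau (one row per fragment):
  row 1: a1 b12 a3 a4 b15 a6
  row 2: a1 a2 a3 a4 b25 b26
  row 3: a1 a2 a3 b34 a5 a6
  row 4: b41 b42 a3 a4 b45 b46
Rows 1 and 3 agree on H; apply H→D and equate their D entries.
Rows 1 and 4 agree on F; apply F→D and equate their D entries.
Rows 1 and 4 agree on D; apply D→C and equate their C entries.
No row becomes fully distinguished — the join is lossy.

No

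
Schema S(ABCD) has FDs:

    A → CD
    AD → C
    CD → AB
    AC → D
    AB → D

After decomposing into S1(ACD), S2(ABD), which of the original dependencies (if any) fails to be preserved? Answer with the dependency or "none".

A → CD lies within S1.
AD → C lies within S1.
CD → AB: restricted closure across fragments reaches AB.
AC → D lies within S1.
AB → D lies within S2.
Every dependency is enforceable on the fragments, so the decomposition is dependency-preserving.

none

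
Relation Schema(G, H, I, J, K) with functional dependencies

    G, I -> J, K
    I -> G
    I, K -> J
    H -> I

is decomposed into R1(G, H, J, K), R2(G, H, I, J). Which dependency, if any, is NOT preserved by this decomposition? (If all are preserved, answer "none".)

Check G, I → J, K: no single fragment contains all of {G, I, J, K}, and the restricted closure of {G, I} across the fragments never reaches {J, K}.
I → G is preserved.
I, K → J is preserved.
H → I is preserved.

G, I -> J, K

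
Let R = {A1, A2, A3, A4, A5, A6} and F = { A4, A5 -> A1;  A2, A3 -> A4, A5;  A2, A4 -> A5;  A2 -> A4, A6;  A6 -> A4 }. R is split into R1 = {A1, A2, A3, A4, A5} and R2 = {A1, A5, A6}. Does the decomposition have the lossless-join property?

No

Common attributes: R1 ∩ R2 = {A1, A5}.
No dependency enlarges {A1, A5}, so (A1, A5)⁺ = {A1, A5}.
The closure contains neither all of R1 = {A1, A2, A3, A4, A5} nor all of R2 = {A1, A5, A6}, so the common attributes are not a superkey of either fragment. The join is lossy.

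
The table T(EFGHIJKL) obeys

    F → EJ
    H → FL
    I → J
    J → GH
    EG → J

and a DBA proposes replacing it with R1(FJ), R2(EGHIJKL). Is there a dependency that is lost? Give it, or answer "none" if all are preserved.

none

F → EJ: restricted closure across fragments reaches EJ.
H → FL: restricted closure across fragments reaches FL.
I → J lies within R2.
J → GH lies within R2.
EG → J lies within R2.
Every dependency is enforceable on the fragments, so the decomposition is dependency-preserving.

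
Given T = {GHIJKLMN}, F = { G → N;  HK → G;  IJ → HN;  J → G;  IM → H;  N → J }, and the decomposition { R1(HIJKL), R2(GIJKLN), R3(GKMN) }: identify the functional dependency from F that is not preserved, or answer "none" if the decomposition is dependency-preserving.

Check IM → H: no single fragment contains all of {HIM}, and the restricted closure of {IM} across the fragments never reaches {H}.
G → N is preserved.
HK → G is preserved.
IJ → HN is preserved.
J → G is preserved.
N → J is preserved.

IM → H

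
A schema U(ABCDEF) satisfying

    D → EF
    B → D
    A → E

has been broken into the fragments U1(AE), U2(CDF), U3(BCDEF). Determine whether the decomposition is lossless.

No

Chase test. Columns are ABCDEF; row i has aⱼ where attribute j ∈ Ui, else bᵢⱼ.
Initial tableau (one row per fragment):
  row 1: a1 b12 b13 b14 a5 b16
  row 2: b21 b22 a3 a4 b25 a6
  row 3: b31 a2 a3 a4 a5 a6
Rows 2 and 3 agree on D; apply D→EF and equate their EF entries.
No row becomes fully distinguished — the join is lossy.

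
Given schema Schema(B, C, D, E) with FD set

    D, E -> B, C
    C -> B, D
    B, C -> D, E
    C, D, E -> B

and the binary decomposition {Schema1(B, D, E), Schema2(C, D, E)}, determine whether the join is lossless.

Yes

Common attributes: Schema1 ∩ Schema2 = {D, E}.
Closure of {D, E}: D, E → B, C applies, adding B, C. So (D, E)⁺ = {B, C, D, E}.
This closure contains every attribute of Schema1, so Schema1 ∩ Schema2 → Schema1. The join is lossless.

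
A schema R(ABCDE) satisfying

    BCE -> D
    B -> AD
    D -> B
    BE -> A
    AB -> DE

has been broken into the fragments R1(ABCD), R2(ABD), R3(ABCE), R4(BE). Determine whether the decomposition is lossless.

Yes

Chase test. Columns are ABCDE; row i has aⱼ where attribute j ∈ Ri, else bᵢⱼ.
Initial tableau (one row per fragment):
  row 1: a1 a2 a3 a4 b15
  row 2: a1 a2 b23 a4 b25
  row 3: a1 a2 a3 b34 a5
  row 4: b41 a2 b43 b44 a5
Rows 1 and 3 agree on B; apply B→AD and equate their AD entries.
Rows 1 and 4 agree on B; apply B→AD and equate their AD entries.
Rows 1 and 2 agree on AB; apply AB→DE and equate their DE entries.
Rows 1 and 3 agree on AB; apply AB→DE and equate their DE entries.
Row 1 is now all distinguished symbols — the join is lossless.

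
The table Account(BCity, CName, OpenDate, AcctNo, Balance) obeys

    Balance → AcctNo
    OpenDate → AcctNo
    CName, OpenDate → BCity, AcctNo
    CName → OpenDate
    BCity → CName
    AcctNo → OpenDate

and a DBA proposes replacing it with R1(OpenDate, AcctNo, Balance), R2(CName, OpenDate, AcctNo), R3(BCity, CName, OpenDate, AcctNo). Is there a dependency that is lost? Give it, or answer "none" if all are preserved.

none

Balance → AcctNo lies within R1.
OpenDate → AcctNo lies within R1.
CName, OpenDate → BCity, AcctNo lies within R3.
CName → OpenDate lies within R2.
BCity → CName lies within R3.
AcctNo → OpenDate lies within R1.
Every dependency is enforceable on the fragments, so the decomposition is dependency-preserving.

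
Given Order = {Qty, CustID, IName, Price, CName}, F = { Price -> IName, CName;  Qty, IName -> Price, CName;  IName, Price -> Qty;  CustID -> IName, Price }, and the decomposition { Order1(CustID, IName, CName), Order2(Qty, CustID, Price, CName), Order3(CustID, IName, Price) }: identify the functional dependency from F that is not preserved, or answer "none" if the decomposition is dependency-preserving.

Check Qty, IName → Price, CName: no single fragment contains all of {Qty, IName, Price, CName}, and the restricted closure of {Qty, IName} across the fragments never reaches {Price, CName}.
Price → IName, CName is preserved.
IName, Price → Qty is preserved.
CustID → IName, Price is preserved.

Qty, IName -> Price, CName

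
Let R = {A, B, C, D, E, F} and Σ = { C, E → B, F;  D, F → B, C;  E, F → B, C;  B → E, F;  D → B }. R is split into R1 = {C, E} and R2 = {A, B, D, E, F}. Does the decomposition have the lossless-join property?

Common attributes: R1 ∩ R2 = {E}.
No dependency enlarges {E}, so (E)⁺ = {E}.
The closure contains neither all of R1 = {C, E} nor all of R2 = {A, B, D, E, F}, so the common attributes are not a superkey of either fragment. The join is lossy.

No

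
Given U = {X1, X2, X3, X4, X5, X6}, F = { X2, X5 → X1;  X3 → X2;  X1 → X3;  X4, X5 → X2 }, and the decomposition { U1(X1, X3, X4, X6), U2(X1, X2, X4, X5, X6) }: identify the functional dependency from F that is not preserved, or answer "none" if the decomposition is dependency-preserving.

Check X3 → X2: no single fragment contains all of {X2, X3}, and the restricted closure of {X3} across the fragments never reaches {X2}.
X2, X5 → X1 is preserved.
X1 → X3 is preserved.
X4, X5 → X2 is preserved.

X3 → X2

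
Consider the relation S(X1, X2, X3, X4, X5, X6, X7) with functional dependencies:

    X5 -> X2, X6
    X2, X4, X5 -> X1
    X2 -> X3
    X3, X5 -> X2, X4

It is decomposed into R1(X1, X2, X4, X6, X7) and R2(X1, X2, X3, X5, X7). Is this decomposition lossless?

Common attributes: R1 ∩ R2 = {X1, X2, X7}.
Closure of {X1, X2, X7}: X2 → X3 applies, adding X3. So (X1, X2, X7)⁺ = {X1, X2, X3, X7}.
The closure contains neither all of R1 = {X1, X2, X4, X6, X7} nor all of R2 = {X1, X2, X3, X5, X7}, so the common attributes are not a superkey of either fragment. The join is lossy.

No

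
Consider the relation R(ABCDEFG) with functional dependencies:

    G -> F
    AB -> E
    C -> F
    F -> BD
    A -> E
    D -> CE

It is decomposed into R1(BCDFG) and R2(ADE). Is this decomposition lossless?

Common attributes: R1 ∩ R2 = {D}.
Closure of {D}: D → CE applies, adding CE; C → F applies, adding F; F → BD applies, adding B. So (D)⁺ = {BCDEF}.
The closure contains neither all of R1 = {BCDFG} nor all of R2 = {ADE}, so the common attributes are not a superkey of either fragment. The join is lossy.

No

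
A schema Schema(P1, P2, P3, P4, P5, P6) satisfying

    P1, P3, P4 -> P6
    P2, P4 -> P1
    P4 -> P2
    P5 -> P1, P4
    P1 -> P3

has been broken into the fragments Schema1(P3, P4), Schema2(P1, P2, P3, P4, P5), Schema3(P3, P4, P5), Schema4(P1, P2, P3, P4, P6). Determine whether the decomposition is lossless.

Chase test. Columns are P1, P2, P3, P4, P5, P6; row i has aⱼ where attribute j ∈ Schemai, else bᵢⱼ.
Initial tableau (one row per fragment):
  row 1: b11 b12 a3 a4 b15 b16
  row 2: a1 a2 a3 a4 a5 b26
  row 3: b31 b32 a3 a4 a5 b36
  row 4: a1 a2 a3 a4 b45 a6
Rows 2 and 4 agree on P1, P3, P4; apply P1, P3, P4→P6 and equate their P6 entries.
Rows 1 and 2 agree on P4; apply P4→P2 and equate their P2 entries.
Rows 1 and 3 agree on P4; apply P4→P2 and equate their P2 entries.
Rows 2 and 3 agree on P5; apply P5→P1, P4 and equate their P1, P4 entries.
Rows 2 and 3 agree on P1, P3, P4; apply P1, P3, P4→P6 and equate their P6 entries.
Rows 1 and 2 agree on P2, P4; apply P2, P4→P1 and equate their P1 entries.
Rows 1 and 2 agree on P1, P3, P4; apply P1, P3, P4→P6 and equate their P6 entries.
Row 2 is now all distinguished symbols — the join is lossless.

Yes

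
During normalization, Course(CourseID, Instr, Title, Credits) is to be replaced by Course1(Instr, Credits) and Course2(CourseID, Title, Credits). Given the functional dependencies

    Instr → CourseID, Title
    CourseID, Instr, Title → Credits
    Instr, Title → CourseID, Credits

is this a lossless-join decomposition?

Common attributes: Course1 ∩ Course2 = {Credits}.
No dependency enlarges {Credits}, so (Credits)⁺ = {Credits}.
The closure contains neither all of Course1 = {Instr, Credits} nor all of Course2 = {CourseID, Title, Credits}, so the common attributes are not a superkey of either fragment. The join is lossy.

No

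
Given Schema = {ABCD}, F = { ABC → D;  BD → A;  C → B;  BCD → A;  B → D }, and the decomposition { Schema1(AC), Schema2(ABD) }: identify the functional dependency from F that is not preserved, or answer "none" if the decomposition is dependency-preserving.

C → B

Check C → B: no single fragment contains all of {BC}, and the restricted closure of {C} across the fragments never reaches {B}.
ABC → D is preserved.
BD → A is preserved.
BCD → A is preserved.
B → D is preserved.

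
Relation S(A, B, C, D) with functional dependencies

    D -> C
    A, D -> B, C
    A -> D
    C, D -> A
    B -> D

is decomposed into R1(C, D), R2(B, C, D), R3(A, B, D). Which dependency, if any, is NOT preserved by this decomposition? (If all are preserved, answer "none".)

none

D → C lies within R1.
A, D → B, C: restricted closure across fragments reaches B, C.
A → D lies within R3.
C, D → A: restricted closure across fragments reaches A.
B → D lies within R2.
Every dependency is enforceable on the fragments, so the decomposition is dependency-preserving.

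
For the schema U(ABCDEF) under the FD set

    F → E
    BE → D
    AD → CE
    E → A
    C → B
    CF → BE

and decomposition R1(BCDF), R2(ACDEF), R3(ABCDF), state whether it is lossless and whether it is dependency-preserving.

lossless but not dependency-preserving

Lossless test (chase): Rows 1 and 2 agree on F; apply F→E and equate their E entries. Rows 1 and 3 agree on F; apply F→E and equate their E entries. Rows 1 and 2 agree on E; apply E→A and equate their A entries. Rows 1 and 2 agree on C; apply C→B and equate their B entries. Row 1 is now all distinguished symbols — the join is lossless.
Dependency preservation: the restricted closure of {BE} across the fragments never reaches {D}, so BE → D cannot be enforced without a join — not preserved.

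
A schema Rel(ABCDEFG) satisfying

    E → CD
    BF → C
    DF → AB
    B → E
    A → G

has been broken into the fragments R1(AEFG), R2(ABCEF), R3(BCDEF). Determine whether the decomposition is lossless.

Chase test. Columns are ABCDEFG; row i has aⱼ where attribute j ∈ Ri, else bᵢⱼ.
Initial tableau (one row per fragment):
  row 1: a1 b12 b13 b14 a5 a6 a7
  row 2: a1 a2 a3 b24 a5 a6 b27
  row 3: b31 a2 a3 a4 a5 a6 b37
Rows 1 and 2 agree on E; apply E→CD and equate their CD entries.
Rows 1 and 3 agree on E; apply E→CD and equate their CD entries.
Rows 1 and 2 agree on DF; apply DF→AB and equate their AB entries.
Rows 1 and 3 agree on DF; apply DF→AB and equate their AB entries.
Rows 1 and 2 agree on A; apply A→G and equate their G entries.
Rows 1 and 3 agree on A; apply A→G and equate their G entries.
Row 1 is now all distinguished symbols — the join is lossless.

Yes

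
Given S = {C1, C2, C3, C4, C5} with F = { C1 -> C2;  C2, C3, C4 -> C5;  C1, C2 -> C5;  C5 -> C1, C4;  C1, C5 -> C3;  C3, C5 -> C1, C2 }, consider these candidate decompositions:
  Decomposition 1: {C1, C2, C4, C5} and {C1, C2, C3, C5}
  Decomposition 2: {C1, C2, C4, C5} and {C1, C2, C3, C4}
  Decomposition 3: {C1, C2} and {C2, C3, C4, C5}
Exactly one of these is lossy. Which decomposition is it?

Decomposition 3

Decomposition 1: common = {C1, C2, C5}, closure = {C1, C2, C3, C4, C5} → lossless.
Decomposition 2: common = {C1, C2, C4}, closure = {C1, C2, C3, C4, C5} → lossless.
Decomposition 3: common = {C2}, closure = {C2} → lossy.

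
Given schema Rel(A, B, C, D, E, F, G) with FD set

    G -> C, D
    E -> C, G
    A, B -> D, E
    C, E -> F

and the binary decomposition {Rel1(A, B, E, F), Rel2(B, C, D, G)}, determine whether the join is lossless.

No

Common attributes: Rel1 ∩ Rel2 = {B}.
No dependency enlarges {B}, so (B)⁺ = {B}.
The closure contains neither all of Rel1 = {A, B, E, F} nor all of Rel2 = {B, C, D, G}, so the common attributes are not a superkey of either fragment. The join is lossy.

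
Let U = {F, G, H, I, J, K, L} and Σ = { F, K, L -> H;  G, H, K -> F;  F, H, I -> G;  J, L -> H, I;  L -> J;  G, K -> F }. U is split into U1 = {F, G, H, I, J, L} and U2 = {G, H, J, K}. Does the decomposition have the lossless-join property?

No

Common attributes: U1 ∩ U2 = {G, H, J}.
No dependency enlarges {G, H, J}, so (G, H, J)⁺ = {G, H, J}.
The closure contains neither all of U1 = {F, G, H, I, J, L} nor all of U2 = {G, H, J, K}, so the common attributes are not a superkey of either fragment. The join is lossy.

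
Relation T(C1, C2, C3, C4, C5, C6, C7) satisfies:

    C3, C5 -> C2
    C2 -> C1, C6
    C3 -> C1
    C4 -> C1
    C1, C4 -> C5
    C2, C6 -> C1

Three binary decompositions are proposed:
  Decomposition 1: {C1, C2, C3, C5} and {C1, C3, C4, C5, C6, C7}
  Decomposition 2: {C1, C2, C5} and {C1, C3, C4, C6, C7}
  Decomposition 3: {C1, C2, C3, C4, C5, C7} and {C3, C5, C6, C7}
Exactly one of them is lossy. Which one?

Decomposition 2

Decomposition 1: common = {C1, C3, C5}, closure = {C1, C2, C3, C5, C6} → lossless.
Decomposition 2: common = {C1}, closure = {C1} → lossy.
Decomposition 3: common = {C3, C5, C7}, closure = {C1, C2, C3, C5, C6, C7} → lossless.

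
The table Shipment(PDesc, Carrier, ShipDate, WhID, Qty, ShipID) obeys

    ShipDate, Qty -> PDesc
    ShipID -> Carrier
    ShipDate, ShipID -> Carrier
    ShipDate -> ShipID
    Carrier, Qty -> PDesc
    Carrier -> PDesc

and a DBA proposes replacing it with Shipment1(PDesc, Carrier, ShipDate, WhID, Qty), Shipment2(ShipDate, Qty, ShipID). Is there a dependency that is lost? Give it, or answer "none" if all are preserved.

Check ShipID → Carrier: no single fragment contains all of {Carrier, ShipID}, and the restricted closure of {ShipID} across the fragments never reaches {Carrier}.
ShipDate, Qty → PDesc is preserved.
ShipDate, ShipID → Carrier is preserved.
ShipDate → ShipID is preserved.
Carrier, Qty → PDesc is preserved.
Carrier → PDesc is preserved.

ShipID -> Carrier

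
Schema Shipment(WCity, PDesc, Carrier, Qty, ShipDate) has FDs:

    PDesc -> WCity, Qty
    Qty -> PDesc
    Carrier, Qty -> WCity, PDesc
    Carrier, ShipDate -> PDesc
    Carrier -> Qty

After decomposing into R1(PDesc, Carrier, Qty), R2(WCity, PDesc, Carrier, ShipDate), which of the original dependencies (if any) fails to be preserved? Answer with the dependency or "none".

none

PDesc → WCity, Qty: restricted closure across fragments reaches WCity, Qty.
Qty → PDesc lies within R1.
Carrier, Qty → WCity, PDesc: restricted closure across fragments reaches WCity, PDesc.
Carrier, ShipDate → PDesc lies within R2.
Carrier → Qty lies within R1.
Every dependency is enforceable on the fragments, so the decomposition is dependency-preserving.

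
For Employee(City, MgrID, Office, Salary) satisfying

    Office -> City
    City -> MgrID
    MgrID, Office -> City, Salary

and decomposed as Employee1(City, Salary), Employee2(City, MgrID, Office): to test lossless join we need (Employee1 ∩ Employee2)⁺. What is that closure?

City, MgrID

Employee1 ∩ Employee2 = {City}.
City → MgrID applies, adding MgrID
Closure: {City, MgrID}.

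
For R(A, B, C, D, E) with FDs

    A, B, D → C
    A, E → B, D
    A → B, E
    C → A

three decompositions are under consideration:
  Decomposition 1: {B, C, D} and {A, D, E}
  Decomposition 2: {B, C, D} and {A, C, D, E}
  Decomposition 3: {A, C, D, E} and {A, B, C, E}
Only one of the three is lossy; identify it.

Decomposition 1: common = {D}, closure = {D} → lossy.
Decomposition 2: common = {C, D}, closure = {A, B, C, D, E} → lossless.
Decomposition 3: common = {A, C, E}, closure = {A, B, C, D, E} → lossless.

Decomposition 1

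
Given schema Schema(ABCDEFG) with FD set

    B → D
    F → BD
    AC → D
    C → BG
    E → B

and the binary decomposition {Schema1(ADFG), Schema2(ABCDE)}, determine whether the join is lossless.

No

Common attributes: Schema1 ∩ Schema2 = {AD}.
No dependency enlarges {AD}, so (AD)⁺ = {AD}.
The closure contains neither all of Schema1 = {ADFG} nor all of Schema2 = {ABCDE}, so the common attributes are not a superkey of either fragment. The join is lossy.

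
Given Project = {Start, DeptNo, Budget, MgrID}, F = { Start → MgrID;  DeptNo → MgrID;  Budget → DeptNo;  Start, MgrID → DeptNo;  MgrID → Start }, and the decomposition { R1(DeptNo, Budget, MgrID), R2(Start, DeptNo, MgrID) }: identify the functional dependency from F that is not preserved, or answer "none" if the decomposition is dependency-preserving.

none

Start → MgrID lies within R2.
DeptNo → MgrID lies within R1.
Budget → DeptNo lies within R1.
Start, MgrID → DeptNo lies within R2.
MgrID → Start lies within R2.
Every dependency is enforceable on the fragments, so the decomposition is dependency-preserving.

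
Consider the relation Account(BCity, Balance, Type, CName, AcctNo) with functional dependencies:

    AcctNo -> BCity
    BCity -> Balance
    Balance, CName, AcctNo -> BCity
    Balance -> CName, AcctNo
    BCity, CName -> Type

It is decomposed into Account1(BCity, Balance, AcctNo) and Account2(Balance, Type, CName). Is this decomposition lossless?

Yes

Common attributes: Account1 ∩ Account2 = {Balance}.
Closure of {Balance}: Balance → CName, AcctNo applies, adding CName, AcctNo; AcctNo → BCity applies, adding BCity; BCity, CName → Type applies, adding Type. So (Balance)⁺ = {BCity, Balance, Type, CName, AcctNo}.
This closure contains every attribute of Account1, so Account1 ∩ Account2 → Account1. The join is lossless.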